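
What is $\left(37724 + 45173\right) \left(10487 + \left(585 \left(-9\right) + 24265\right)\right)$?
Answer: $2444383839$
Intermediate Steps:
$\left(37724 + 45173\right) \left(10487 + \left(585 \left(-9\right) + 24265\right)\right) = 82897 \left(10487 + \left(-5265 + 24265\right)\right) = 82897 \left(10487 + 19000\right) = 82897 \cdot 29487 = 2444383839$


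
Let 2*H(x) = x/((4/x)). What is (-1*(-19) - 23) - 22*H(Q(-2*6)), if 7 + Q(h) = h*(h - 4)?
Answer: -376491/4 ≈ -94123.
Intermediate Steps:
Q(h) = -7 + h*(-4 + h) (Q(h) = -7 + h*(h - 4) = -7 + h*(-4 + h))
H(x) = x²/8 (H(x) = (x/((4/x)))/2 = (x*(x/4))/2 = (x²/4)/2 = x²/8)
(-1*(-19) - 23) - 22*H(Q(-2*6)) = (-1*(-19) - 23) - 11*(-7 + (-2*6)² - (-8)*6)²/4 = (19 - 23) - 11*(-7 + (-12)² - 4*(-12))²/4 = -4 - 11*(-7 + 144 + 48)²/4 = -4 - 11*185²/4 = -4 - 11*34225/4 = -4 - 22*34225/8 = -4 - 376475/4 = -376491/4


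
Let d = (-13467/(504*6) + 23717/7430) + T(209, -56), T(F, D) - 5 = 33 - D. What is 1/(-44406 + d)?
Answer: -3744720/165940755907 ≈ -2.2567e-5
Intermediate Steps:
T(F, D) = 38 - D (T(F, D) = 5 + (33 - D) = 38 - D)
d = 347280413/3744720 (d = (-13467/(504*6) + 23717/7430) + (38 - 1*(-56)) = (-13467/3024 + 23717*(1/7430)) + (38 + 56) = (-13467*1/3024 + 23717/7430) + 94 = (-4489/1008 + 23717/7430) + 94 = -4723267/3744720 + 94 = 347280413/3744720 ≈ 92.739)
1/(-44406 + d) = 1/(-44406 + 347280413/3744720) = 1/(-165940755907/3744720) = -3744720/165940755907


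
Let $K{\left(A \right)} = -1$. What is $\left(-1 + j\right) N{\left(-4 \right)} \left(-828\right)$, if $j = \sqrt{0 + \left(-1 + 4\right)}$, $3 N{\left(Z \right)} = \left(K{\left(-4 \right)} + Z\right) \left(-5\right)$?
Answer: $6900 - 6900 \sqrt{3} \approx -5051.1$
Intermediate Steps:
$N{\left(Z \right)} = \frac{5}{3} - \frac{5 Z}{3}$ ($N{\left(Z \right)} = \frac{\left(-1 + Z\right) \left(-5\right)}{3} = \frac{5 - 5 Z}{3} = \frac{5}{3} - \frac{5 Z}{3}$)
$j = \sqrt{3}$ ($j = \sqrt{0 + 3} = \sqrt{3} \approx 1.732$)
$\left(-1 + j\right) N{\left(-4 \right)} \left(-828\right) = \left(-1 + \sqrt{3}\right) \left(\frac{5}{3} - - \frac{20}{3}\right) \left(-828\right) = \left(-1 + \sqrt{3}\right) \left(\frac{5}{3} + \frac{20}{3}\right) \left(-828\right) = \left(-1 + \sqrt{3}\right) \frac{25}{3} \left(-828\right) = \left(- \frac{25}{3} + \frac{25 \sqrt{3}}{3}\right) \left(-828\right) = 6900 - 6900 \sqrt{3}$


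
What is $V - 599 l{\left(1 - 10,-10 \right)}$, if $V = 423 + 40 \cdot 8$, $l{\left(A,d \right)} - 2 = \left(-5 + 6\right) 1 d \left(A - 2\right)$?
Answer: $-66345$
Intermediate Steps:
$l{\left(A,d \right)} = 2 + d \left(-2 + A\right)$ ($l{\left(A,d \right)} = 2 + \left(-5 + 6\right) 1 d \left(A - 2\right) = 2 + 1 \cdot 1 d \left(-2 + A\right) = 2 + 1 d \left(-2 + A\right) = 2 + d \left(-2 + A\right)$)
$V = 743$ ($V = 423 + 320 = 743$)
$V - 599 l{\left(1 - 10,-10 \right)} = 743 - 599 \left(2 - -20 + \left(1 - 10\right) \left(-10\right)\right) = 743 - 599 \left(2 + 20 - -90\right) = 743 - 599 \left(2 + 20 + 90\right) = 743 - 67088 = -66345$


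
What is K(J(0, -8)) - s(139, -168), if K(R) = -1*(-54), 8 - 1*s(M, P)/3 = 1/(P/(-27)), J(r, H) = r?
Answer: 1707/56 ≈ 30.482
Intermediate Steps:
s(M, P) = 24 + 81/P (s(M, P) = 24 - 3*(-27/P) = 24 - (-81)/P = 24 + 81/P)
K(R) = 54
K(J(0, -8)) - s(139, -168) = 54 - (24 + 81/(-168)) = 54 - (24 + 81*(-1/168)) = 54 - (24 - 27/56) = 54 - 1*1317/56 = 54 - 1317/56 = 1707/56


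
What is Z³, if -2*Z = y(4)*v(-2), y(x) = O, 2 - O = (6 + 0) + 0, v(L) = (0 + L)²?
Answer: 512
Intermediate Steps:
v(L) = L²
O = -4 (O = 2 - ((6 + 0) + 0) = 2 - (6 + 0) = 2 - 1*6 = 2 - 6 = -4)
y(x) = -4
Z = 8 (Z = -(-2)*(-2)² = -(-2)*4 = -½*(-16) = 8)
Z³ = 8³ = 512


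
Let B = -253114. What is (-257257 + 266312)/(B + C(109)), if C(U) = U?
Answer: -1811/50601 ≈ -0.035790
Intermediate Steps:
(-257257 + 266312)/(B + C(109)) = (-257257 + 266312)/(-253114 + 109) = 9055/(-253005) = 9055*(-1/253005) = -1811/50601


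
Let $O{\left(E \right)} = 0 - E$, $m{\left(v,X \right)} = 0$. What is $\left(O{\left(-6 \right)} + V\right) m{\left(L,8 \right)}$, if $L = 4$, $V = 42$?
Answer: $0$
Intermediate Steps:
$O{\left(E \right)} = - E$
$\left(O{\left(-6 \right)} + V\right) m{\left(L,8 \right)} = \left(\left(-1\right) \left(-6\right) + 42\right) 0 = \left(6 + 42\right) 0 = 48 \cdot 0 = 0$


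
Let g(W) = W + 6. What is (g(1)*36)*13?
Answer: 3276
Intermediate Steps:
g(W) = 6 + W
(g(1)*36)*13 = ((6 + 1)*36)*13 = (7*36)*13 = 252*13 = 3276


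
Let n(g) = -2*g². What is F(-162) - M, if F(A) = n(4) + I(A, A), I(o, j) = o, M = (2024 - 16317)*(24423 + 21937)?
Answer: 662623286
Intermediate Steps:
M = -662623480 (M = -14293*46360 = -662623480)
F(A) = -32 + A (F(A) = -2*4² + A = -2*16 + A = -32 + A)
F(-162) - M = (-32 - 162) - 1*(-662623480) = -194 + 662623480 = 662623286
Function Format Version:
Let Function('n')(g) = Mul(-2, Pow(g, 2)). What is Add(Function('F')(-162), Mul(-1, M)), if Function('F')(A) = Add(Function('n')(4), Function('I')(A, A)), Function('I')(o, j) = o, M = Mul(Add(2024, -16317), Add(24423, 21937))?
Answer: 662623286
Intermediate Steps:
M = -662623480 (M = Mul(-14293, 46360) = -662623480)
Function('F')(A) = Add(-32, A) (Function('F')(A) = Add(Mul(-2, Pow(4, 2)), A) = Add(Mul(-2, 16), A) = Add(-32, A))
Add(Function('F')(-162), Mul(-1, M)) = Add(Add(-32, -162), Mul(-1, -662623480)) = Add(-194, 662623480) = 662623286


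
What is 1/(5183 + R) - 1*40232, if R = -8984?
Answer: -152921833/3801 ≈ -40232.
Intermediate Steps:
1/(5183 + R) - 1*40232 = 1/(5183 - 8984) - 1*40232 = 1/(-3801) - 40232 = -1/3801 - 40232 = -152921833/3801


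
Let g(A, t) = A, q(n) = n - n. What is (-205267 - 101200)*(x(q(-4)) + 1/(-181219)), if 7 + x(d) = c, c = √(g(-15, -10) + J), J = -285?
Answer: 388763809378/181219 - 3064670*I*√3 ≈ 2.1453e+6 - 5.3082e+6*I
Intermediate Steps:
q(n) = 0
c = 10*I*√3 (c = √(-15 - 285) = √(-300) = 10*I*√3 ≈ 17.32*I)
x(d) = -7 + 10*I*√3
(-205267 - 101200)*(x(q(-4)) + 1/(-181219)) = (-205267 - 101200)*((-7 + 10*I*√3) + 1/(-181219)) = -306467*((-7 + 10*I*√3) - 1/181219) = -306467*(-1268534/181219 + 10*I*√3) = 388763809378/181219 - 3064670*I*√3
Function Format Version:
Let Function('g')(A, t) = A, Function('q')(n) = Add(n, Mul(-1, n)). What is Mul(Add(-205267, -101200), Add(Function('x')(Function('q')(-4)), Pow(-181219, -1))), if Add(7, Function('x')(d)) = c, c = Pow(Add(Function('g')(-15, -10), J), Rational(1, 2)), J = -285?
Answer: Add(Rational(388763809378, 181219), Mul(-3064670, I, Pow(3, Rational(1, 2)))) ≈ Add(2.1453e+6, Mul(-5.3082e+6, I))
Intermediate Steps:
Function('q')(n) = 0
c = Mul(10, I, Pow(3, Rational(1, 2))) (c = Pow(Add(-15, -285), Rational(1, 2)) = Pow(-300, Rational(1, 2)) = Mul(10, I, Pow(3, Rational(1, 2))) ≈ Mul(17.320, I))
Function('x')(d) = Add(-7, Mul(10, I, Pow(3, Rational(1, 2))))
Mul(Add(-205267, -101200), Add(Function('x')(Function('q')(-4)), Pow(-181219, -1))) = Mul(Add(-205267, -101200), Add(Add(-7, Mul(10, I, Pow(3, Rational(1, 2)))), Pow(-181219, -1))) = Mul(-306467, Add(Add(-7, Mul(10, I, Pow(3, Rational(1, 2)))), Rational(-1, 181219))) = Mul(-306467, Add(Rational(-1268534, 181219), Mul(10, I, Pow(3, Rational(1, 2))))) = Add(Rational(388763809378, 181219), Mul(-3064670, I, Pow(3, Rational(1, 2))))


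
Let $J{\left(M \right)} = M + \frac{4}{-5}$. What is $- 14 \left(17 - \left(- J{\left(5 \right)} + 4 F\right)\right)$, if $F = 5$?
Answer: $- \frac{84}{5} \approx -16.8$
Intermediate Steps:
$J{\left(M \right)} = - \frac{4}{5} + M$ ($J{\left(M \right)} = M + 4 \left(- \frac{1}{5}\right) = M - \frac{4}{5} = - \frac{4}{5} + M$)
$- 14 \left(17 - \left(- J{\left(5 \right)} + 4 F\right)\right) = - 14 \left(17 + \left(\left(-4\right) 5 + \left(- \frac{4}{5} + 5\right)\right)\right) = - 14 \left(17 + \left(-20 + \frac{21}{5}\right)\right) = - 14 \left(17 - \frac{79}{5}\right) = \left(-14\right) \frac{6}{5} = - \frac{84}{5}$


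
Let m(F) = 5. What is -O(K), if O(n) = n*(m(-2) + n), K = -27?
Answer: -594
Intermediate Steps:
O(n) = n*(5 + n)
-O(K) = -(-27)*(5 - 27) = -(-27)*(-22) = -1*594 = -594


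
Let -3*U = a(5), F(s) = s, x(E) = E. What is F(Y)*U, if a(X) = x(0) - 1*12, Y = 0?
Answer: 0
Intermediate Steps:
a(X) = -12 (a(X) = 0 - 1*12 = 0 - 12 = -12)
U = 4 (U = -1/3*(-12) = 4)
F(Y)*U = 0*4 = 0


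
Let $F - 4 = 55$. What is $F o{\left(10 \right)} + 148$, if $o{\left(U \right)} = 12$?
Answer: $856$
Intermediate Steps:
$F = 59$ ($F = 4 + 55 = 59$)
$F o{\left(10 \right)} + 148 = 59 \cdot 12 + 148 = 708 + 148 = 856$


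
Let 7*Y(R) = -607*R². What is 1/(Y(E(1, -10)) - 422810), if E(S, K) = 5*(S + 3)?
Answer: -7/3202470 ≈ -2.1858e-6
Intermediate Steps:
E(S, K) = 15 + 5*S (E(S, K) = 5*(3 + S) = 15 + 5*S)
Y(R) = -607*R²/7 (Y(R) = (-607*R²)/7 = -607*R²/7)
1/(Y(E(1, -10)) - 422810) = 1/(-607*(15 + 5*1)²/7 - 422810) = 1/(-607*(15 + 5)²/7 - 422810) = 1/(-607/7*20² - 422810) = 1/(-607/7*400 - 422810) = 1/(-242800/7 - 422810) = 1/(-3202470/7) = -7/3202470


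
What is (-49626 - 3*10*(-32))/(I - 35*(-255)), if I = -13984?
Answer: 48666/5059 ≈ 9.6197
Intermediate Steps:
(-49626 - 3*10*(-32))/(I - 35*(-255)) = (-49626 - 3*10*(-32))/(-13984 - 35*(-255)) = (-49626 - 30*(-32))/(-13984 + 8925) = (-49626 + 960)/(-5059) = -48666*(-1/5059) = 48666/5059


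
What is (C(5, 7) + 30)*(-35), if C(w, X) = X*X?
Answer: -2765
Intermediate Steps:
C(w, X) = X²
(C(5, 7) + 30)*(-35) = (7² + 30)*(-35) = (49 + 30)*(-35) = 79*(-35) = -2765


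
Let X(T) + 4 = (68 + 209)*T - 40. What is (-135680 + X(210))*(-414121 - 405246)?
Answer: 63545188318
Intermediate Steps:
X(T) = -44 + 277*T (X(T) = -4 + ((68 + 209)*T - 40) = -4 + (277*T - 40) = -4 + (-40 + 277*T) = -44 + 277*T)
(-135680 + X(210))*(-414121 - 405246) = (-135680 + (-44 + 277*210))*(-414121 - 405246) = (-135680 + (-44 + 58170))*(-819367) = (-135680 + 58126)*(-819367) = -77554*(-819367) = 63545188318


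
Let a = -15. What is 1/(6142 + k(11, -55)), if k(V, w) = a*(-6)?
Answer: 1/6232 ≈ 0.00016046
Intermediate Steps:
k(V, w) = 90 (k(V, w) = -15*(-6) = 90)
1/(6142 + k(11, -55)) = 1/(6142 + 90) = 1/6232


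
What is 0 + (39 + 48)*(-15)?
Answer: -1305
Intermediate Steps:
0 + (39 + 48)*(-15) = 0 + 87*(-15) = 0 - 1305 = -1305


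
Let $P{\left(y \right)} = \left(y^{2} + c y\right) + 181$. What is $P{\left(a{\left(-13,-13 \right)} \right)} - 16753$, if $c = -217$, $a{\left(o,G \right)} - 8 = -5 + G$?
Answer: $-14302$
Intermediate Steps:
$a{\left(o,G \right)} = 3 + G$ ($a{\left(o,G \right)} = 8 + \left(-5 + G\right) = 3 + G$)
$P{\left(y \right)} = 181 + y^{2} - 217 y$ ($P{\left(y \right)} = \left(y^{2} - 217 y\right) + 181 = 181 + y^{2} - 217 y$)
$P{\left(a{\left(-13,-13 \right)} \right)} - 16753 = \left(181 + \left(3 - 13\right)^{2} - 217 \left(3 - 13\right)\right) - 16753 = \left(181 + \left(-10\right)^{2} - -2170\right) - 16753 = \left(181 + 100 + 2170\right) - 16753 = 2451 - 16753 = -14302$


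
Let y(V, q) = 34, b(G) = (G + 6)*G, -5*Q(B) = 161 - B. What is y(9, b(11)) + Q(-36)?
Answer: -27/5 ≈ -5.4000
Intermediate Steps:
Q(B) = -161/5 + B/5 (Q(B) = -(161 - B)/5 = -161/5 + B/5)
b(G) = G*(6 + G) (b(G) = (6 + G)*G = G*(6 + G))
y(9, b(11)) + Q(-36) = 34 + (-161/5 + (⅕)*(-36)) = 34 + (-161/5 - 36/5) = 34 - 197/5 = -27/5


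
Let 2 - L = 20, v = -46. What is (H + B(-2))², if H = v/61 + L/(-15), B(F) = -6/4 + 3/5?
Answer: 76729/372100 ≈ 0.20621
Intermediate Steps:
B(F) = -9/10 (B(F) = -6*¼ + 3*(⅕) = -3/2 + ⅗ = -9/10)
L = -18 (L = 2 - 1*20 = 2 - 20 = -18)
H = 136/305 (H = -46/61 - 18/(-15) = -46*1/61 - 18*(-1/15) = -46/61 + 6/5 = 136/305 ≈ 0.44590)
(H + B(-2))² = (136/305 - 9/10)² = (-277/610)² = 76729/372100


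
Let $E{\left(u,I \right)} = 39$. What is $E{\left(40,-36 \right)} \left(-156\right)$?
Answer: $-6084$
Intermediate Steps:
$E{\left(40,-36 \right)} \left(-156\right) = 39 \left(-156\right) = -6084$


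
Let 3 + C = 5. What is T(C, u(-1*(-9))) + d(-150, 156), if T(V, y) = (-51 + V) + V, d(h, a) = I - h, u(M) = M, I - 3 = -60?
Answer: 46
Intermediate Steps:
I = -57 (I = 3 - 60 = -57)
C = 2 (C = -3 + 5 = 2)
d(h, a) = -57 - h
T(V, y) = -51 + 2*V
T(C, u(-1*(-9))) + d(-150, 156) = (-51 + 2*2) + (-57 - 1*(-150)) = (-51 + 4) + (-57 + 150) = -47 + 93 = 46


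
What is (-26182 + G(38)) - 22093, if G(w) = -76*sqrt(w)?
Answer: -48275 - 76*sqrt(38) ≈ -48744.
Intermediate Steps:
(-26182 + G(38)) - 22093 = (-26182 - 76*sqrt(38)) - 22093 = -48275 - 76*sqrt(38)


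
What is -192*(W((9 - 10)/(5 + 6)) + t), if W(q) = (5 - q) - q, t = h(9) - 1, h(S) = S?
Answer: -27840/11 ≈ -2530.9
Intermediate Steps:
t = 8 (t = 9 - 1 = 8)
W(q) = 5 - 2*q
-192*(W((9 - 10)/(5 + 6)) + t) = -192*((5 - 2*(9 - 10)/(5 + 6)) + 8) = -192*((5 - (-2)/11) + 8) = -192*((5 - 2*(-1/11)) + 8) = -192*((5 + 2/11) + 8) = -192*(57/11 + 8) = -192*145/11 = -27840/11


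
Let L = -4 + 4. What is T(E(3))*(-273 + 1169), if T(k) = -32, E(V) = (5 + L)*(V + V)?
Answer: -28672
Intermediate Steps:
L = 0
E(V) = 10*V (E(V) = (5 + 0)*(V + V) = 5*(2*V) = 10*V)
T(E(3))*(-273 + 1169) = -32*(-273 + 1169) = -32*896 = -28672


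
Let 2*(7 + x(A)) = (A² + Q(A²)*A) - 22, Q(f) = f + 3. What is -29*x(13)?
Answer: -68701/2 ≈ -34351.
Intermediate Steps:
Q(f) = 3 + f
x(A) = -18 + A²/2 + A*(3 + A²)/2 (x(A) = -7 + ((A² + (3 + A²)*A) - 22)/2 = -7 + ((A² + A*(3 + A²)) - 22)/2 = -7 + (-22 + A² + A*(3 + A²))/2 = -7 + (-11 + A²/2 + A*(3 + A²)/2) = -18 + A²/2 + A*(3 + A²)/2)
-29*x(13) = -29*(-18 + (½)*13² + (½)*13*(3 + 13²)) = -29*(-18 + (½)*169 + (½)*13*(3 + 169)) = -29*(-18 + 169/2 + (½)*13*172) = -29*(-18 + 169/2 + 1118) = -29*2369/2 = -68701/2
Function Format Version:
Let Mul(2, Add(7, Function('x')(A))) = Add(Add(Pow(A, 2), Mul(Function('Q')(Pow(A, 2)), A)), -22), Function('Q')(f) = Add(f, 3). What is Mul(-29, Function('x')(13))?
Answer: Rational(-68701, 2) ≈ -34351.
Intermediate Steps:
Function('Q')(f) = Add(3, f)
Function('x')(A) = Add(-18, Mul(Rational(1, 2), Pow(A, 2)), Mul(Rational(1, 2), A, Add(3, Pow(A, 2)))) (Function('x')(A) = Add(-7, Mul(Rational(1, 2), Add(Add(Pow(A, 2), Mul(Add(3, Pow(A, 2)), A)), -22))) = Add(-7, Mul(Rational(1, 2), Add(Add(Pow(A, 2), Mul(A, Add(3, Pow(A, 2)))), -22))) = Add(-7, Mul(Rational(1, 2), Add(-22, Pow(A, 2), Mul(A, Add(3, Pow(A, 2)))))) = Add(-7, Add(-11, Mul(Rational(1, 2), Pow(A, 2)), Mul(Rational(1, 2), A, Add(3, Pow(A, 2))))) = Add(-18, Mul(Rational(1, 2), Pow(A, 2)), Mul(Rational(1, 2), A, Add(3, Pow(A, 2)))))
Mul(-29, Function('x')(13)) = Mul(-29, Add(-18, Mul(Rational(1, 2), Pow(13, 2)), Mul(Rational(1, 2), 13, Add(3, Pow(13, 2))))) = Mul(-29, Add(-18, Mul(Rational(1, 2), 169), Mul(Rational(1, 2), 13, Add(3, 169)))) = Mul(-29, Add(-18, Rational(169, 2), Mul(Rational(1, 2), 13, 172))) = Mul(-29, Add(-18, Rational(169, 2), 1118)) = Mul(-29, Rational(2369, 2)) = Rational(-68701, 2)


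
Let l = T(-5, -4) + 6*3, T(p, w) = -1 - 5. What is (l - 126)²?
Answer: 12996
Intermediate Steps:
T(p, w) = -6
l = 12 (l = -6 + 6*3 = -6 + 18 = 12)
(l - 126)² = (12 - 126)² = (-114)² = 12996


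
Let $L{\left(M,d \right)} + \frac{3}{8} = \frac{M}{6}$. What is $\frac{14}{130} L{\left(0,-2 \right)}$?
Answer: $- \frac{21}{520} \approx -0.040385$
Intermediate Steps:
$L{\left(M,d \right)} = - \frac{3}{8} + \frac{M}{6}$
$\frac{14}{130} L{\left(0,-2 \right)} = \frac{14}{130} \left(- \frac{3}{8} + \frac{1}{6} \cdot 0\right) = 14 \cdot \frac{1}{130} \left(- \frac{3}{8} + 0\right) = \frac{7}{65} \left(- \frac{3}{8}\right) = - \frac{21}{520}$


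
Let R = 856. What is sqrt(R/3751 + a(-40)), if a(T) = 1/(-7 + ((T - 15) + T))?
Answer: sqrt(264219882)/34782 ≈ 0.46733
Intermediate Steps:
a(T) = 1/(-22 + 2*T) (a(T) = 1/(-7 + ((-15 + T) + T)) = 1/(-7 + (-15 + 2*T)) = 1/(-22 + 2*T))
sqrt(R/3751 + a(-40)) = sqrt(856/3751 + 1/(2*(-11 - 40))) = sqrt(856*(1/3751) + (1/2)/(-51)) = sqrt(856/3751 + (1/2)*(-1/51)) = sqrt(856/3751 - 1/102) = sqrt(83561/382602) = sqrt(264219882)/34782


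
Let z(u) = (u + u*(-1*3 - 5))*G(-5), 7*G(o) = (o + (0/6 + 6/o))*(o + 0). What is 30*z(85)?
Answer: -79050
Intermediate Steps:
G(o) = o*(o + 6/o)/7 (G(o) = ((o + (0/6 + 6/o))*(o + 0))/7 = ((o + (0*(1/6) + 6/o))*o)/7 = ((o + (0 + 6/o))*o)/7 = ((o + 6/o)*o)/7 = (o*(o + 6/o))/7 = o*(o + 6/o)/7)
z(u) = -31*u (z(u) = (u + u*(-1*3 - 5))*(6/7 + (1/7)*(-5)**2) = (u + u*(-3 - 5))*(6/7 + (1/7)*25) = (u + u*(-8))*(6/7 + 25/7) = (u - 8*u)*(31/7) = -7*u*(31/7) = -31*u)
30*z(85) = 30*(-31*85) = 30*(-2635) = -79050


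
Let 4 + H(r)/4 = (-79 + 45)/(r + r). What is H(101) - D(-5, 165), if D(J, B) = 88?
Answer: -10572/101 ≈ -104.67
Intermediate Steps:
H(r) = -16 - 68/r (H(r) = -16 + 4*((-79 + 45)/(r + r)) = -16 + 4*(-34*1/(2*r)) = -16 + 4*(-17/r) = -16 - 68/r)
H(101) - D(-5, 165) = (-16 - 68/101) - 1*88 = (-16 - 68*1/101) - 88 = (-16 - 68/101) - 88 = -1684/101 - 88 = -10572/101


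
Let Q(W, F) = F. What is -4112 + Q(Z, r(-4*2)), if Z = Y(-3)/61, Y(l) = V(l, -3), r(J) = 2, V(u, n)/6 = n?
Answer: -4110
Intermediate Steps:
V(u, n) = 6*n
Y(l) = -18 (Y(l) = 6*(-3) = -18)
Z = -18/61 ≈ -0.29508
-4112 + Q(Z, r(-4*2)) = -4112 + 2 = -4110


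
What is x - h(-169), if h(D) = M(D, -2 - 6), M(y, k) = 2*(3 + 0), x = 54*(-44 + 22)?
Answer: -1194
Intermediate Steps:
x = -1188 (x = 54*(-22) = -1188)
M(y, k) = 6 (M(y, k) = 2*3 = 6)
h(D) = 6
x - h(-169) = -1188 - 1*6 = -1188 - 6 = -1194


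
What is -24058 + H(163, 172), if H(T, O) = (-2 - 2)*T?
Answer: -24710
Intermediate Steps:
H(T, O) = -4*T
-24058 + H(163, 172) = -24058 - 4*163 = -24058 - 652 = -24710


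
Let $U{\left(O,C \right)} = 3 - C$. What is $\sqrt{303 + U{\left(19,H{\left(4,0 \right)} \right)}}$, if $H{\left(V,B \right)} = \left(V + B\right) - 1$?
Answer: $\sqrt{303} \approx 17.407$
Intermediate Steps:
$H{\left(V,B \right)} = -1 + B + V$ ($H{\left(V,B \right)} = \left(B + V\right) - 1 = -1 + B + V$)
$\sqrt{303 + U{\left(19,H{\left(4,0 \right)} \right)}} = \sqrt{303 + \left(3 - \left(-1 + 0 + 4\right)\right)} = \sqrt{303 + \left(3 - 3\right)} = \sqrt{303 + 0} = \sqrt{303}$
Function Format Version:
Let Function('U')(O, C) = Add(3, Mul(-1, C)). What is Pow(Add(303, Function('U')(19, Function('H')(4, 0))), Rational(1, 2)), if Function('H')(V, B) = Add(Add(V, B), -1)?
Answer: Pow(303, Rational(1, 2)) ≈ 17.407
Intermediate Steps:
Function('H')(V, B) = Add(-1, B, V) (Function('H')(V, B) = Add(Add(B, V), -1) = Add(-1, B, V))
Pow(Add(303, Function('U')(19, Function('H')(4, 0))), Rational(1, 2)) = Pow(Add(303, Add(3, Mul(-1, Add(-1, 0, 4)))), Rational(1, 2)) = Pow(Add(303, Add(3, Mul(-1, 3))), Rational(1, 2)) = Pow(Add(303, Add(3, -3)), Rational(1, 2)) = Pow(Add(303, 0), Rational(1, 2)) = Pow(303, Rational(1, 2))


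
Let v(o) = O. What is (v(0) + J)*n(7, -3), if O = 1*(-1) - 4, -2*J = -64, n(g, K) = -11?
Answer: -297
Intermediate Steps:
J = 32 (J = -1/2*(-64) = 32)
O = -5 (O = -1 - 4 = -5)
v(o) = -5
(v(0) + J)*n(7, -3) = (-5 + 32)*(-11) = 27*(-11) = -297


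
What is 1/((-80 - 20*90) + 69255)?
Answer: 1/67375 ≈ 1.4842e-5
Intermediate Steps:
1/((-80 - 20*90) + 69255) = 1/((-80 - 1800) + 69255) = 1/(-1880 + 69255) = 1/67375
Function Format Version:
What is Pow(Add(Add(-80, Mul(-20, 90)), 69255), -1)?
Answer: Rational(1, 67375) ≈ 1.4842e-5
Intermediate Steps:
Pow(Add(Add(-80, Mul(-20, 90)), 69255), -1) = Pow(Add(Add(-80, -1800), 69255), -1) = Pow(Add(-1880, 69255), -1) = Pow(67375, -1) = Rational(1, 67375)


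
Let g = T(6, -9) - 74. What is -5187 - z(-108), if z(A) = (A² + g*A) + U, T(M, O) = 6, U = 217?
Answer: -24412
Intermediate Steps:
g = -68 (g = 6 - 74 = -68)
z(A) = 217 + A² - 68*A (z(A) = (A² - 68*A) + 217 = 217 + A² - 68*A)
-5187 - z(-108) = -5187 - (217 + (-108)² - 68*(-108)) = -5187 - (217 + 11664 + 7344) = -5187 - 1*19225 = -5187 - 19225 = -24412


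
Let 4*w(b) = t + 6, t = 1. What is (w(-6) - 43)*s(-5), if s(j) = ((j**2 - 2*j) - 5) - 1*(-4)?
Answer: -2805/2 ≈ -1402.5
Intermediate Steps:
w(b) = 7/4 (w(b) = (1 + 6)/4 = (1/4)*7 = 7/4)
s(j) = -1 + j**2 - 2*j (s(j) = (-5 + j**2 - 2*j) + 4 = -1 + j**2 - 2*j)
(w(-6) - 43)*s(-5) = (7/4 - 43)*(-1 + (-5)**2 - 2*(-5)) = -165*(-1 + 25 + 10)/4 = -165/4*34 = -2805/2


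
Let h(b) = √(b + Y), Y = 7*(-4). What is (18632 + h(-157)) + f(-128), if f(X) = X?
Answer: 18504 + I*√185 ≈ 18504.0 + 13.601*I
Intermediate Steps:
Y = -28
h(b) = √(-28 + b) (h(b) = √(b - 28) = √(-28 + b))
(18632 + h(-157)) + f(-128) = (18632 + √(-28 - 157)) - 128 = (18632 + √(-185)) - 128 = (18632 + I*√185) - 128 = 18504 + I*√185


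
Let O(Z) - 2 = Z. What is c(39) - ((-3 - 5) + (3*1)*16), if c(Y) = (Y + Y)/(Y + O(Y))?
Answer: -1561/40 ≈ -39.025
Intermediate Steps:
O(Z) = 2 + Z
c(Y) = 2*Y/(2 + 2*Y) (c(Y) = (Y + Y)/(Y + (2 + Y)) = (2*Y)/(2 + 2*Y) = 2*Y/(2 + 2*Y))
c(39) - ((-3 - 5) + (3*1)*16) = 39/(1 + 39) - ((-3 - 5) + (3*1)*16) = 39/40 - (-8 + 3*16) = 39*(1/40) - (-8 + 48) = 39/40 - 1*40 = 39/40 - 40 = -1561/40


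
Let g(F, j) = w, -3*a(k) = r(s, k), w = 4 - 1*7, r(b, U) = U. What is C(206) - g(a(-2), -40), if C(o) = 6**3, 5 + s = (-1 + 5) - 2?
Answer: 219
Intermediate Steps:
s = -3 (s = -5 + ((-1 + 5) - 2) = -5 + (4 - 2) = -5 + 2 = -3)
C(o) = 216
w = -3 (w = 4 - 7 = -3)
a(k) = -k/3
g(F, j) = -3
C(206) - g(a(-2), -40) = 216 - 1*(-3) = 216 + 3 = 219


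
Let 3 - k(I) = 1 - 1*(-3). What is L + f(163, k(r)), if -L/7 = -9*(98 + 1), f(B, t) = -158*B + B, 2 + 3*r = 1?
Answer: -19354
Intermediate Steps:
r = -⅓ (r = -⅔ + (⅓)*1 = -⅔ + ⅓ = -⅓ ≈ -0.33333)
k(I) = -1 (k(I) = 3 - (1 - 1*(-3)) = 3 - (1 + 3) = 3 - 1*4 = 3 - 4 = -1)
f(B, t) = -157*B
L = 6237 (L = -(-63)*(98 + 1) = -(-63)*99 = -7*(-891) = 6237)
L + f(163, k(r)) = 6237 - 157*163 = 6237 - 25591 = -19354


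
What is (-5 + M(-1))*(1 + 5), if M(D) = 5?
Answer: 0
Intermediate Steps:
(-5 + M(-1))*(1 + 5) = (-5 + 5)*(1 + 5) = 0*6 = 0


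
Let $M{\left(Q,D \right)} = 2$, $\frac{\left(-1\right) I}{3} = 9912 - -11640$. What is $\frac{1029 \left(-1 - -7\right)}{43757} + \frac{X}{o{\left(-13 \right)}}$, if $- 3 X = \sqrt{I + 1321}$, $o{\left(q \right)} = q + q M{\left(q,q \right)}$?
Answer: $\frac{126}{893} + \frac{i \sqrt{63335}}{117} \approx 0.1411 + 2.151 i$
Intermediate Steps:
$I = -64656$ ($I = - 3 \left(9912 - -11640\right) = - 3 \left(9912 + 11640\right) = \left(-3\right) 21552 = -64656$)
$o{\left(q \right)} = 3 q$ ($o{\left(q \right)} = q + q 2 = q + 2 q = 3 q$)
$X = - \frac{i \sqrt{63335}}{3}$ ($X = - \frac{\sqrt{-64656 + 1321}}{3} = - \frac{\sqrt{-63335}}{3} = - \frac{i \sqrt{63335}}{3} \approx - 83.888 i$)
$\frac{1029 \left(-1 - -7\right)}{43757} + \frac{X}{o{\left(-13 \right)}} = \frac{1029 \left(-1 - -7\right)}{43757} + \frac{\left(- \frac{1}{3}\right) i \sqrt{63335}}{3 \left(-13\right)} = 1029 \left(-1 + 7\right) \frac{1}{43757} + \frac{\left(- \frac{1}{3}\right) i \sqrt{63335}}{-39} = 1029 \cdot 6 \cdot \frac{1}{43757} + - \frac{i \sqrt{63335}}{3} \left(- \frac{1}{39}\right) = 6174 \cdot \frac{1}{43757} + \frac{i \sqrt{63335}}{117} = \frac{126}{893} + \frac{i \sqrt{63335}}{117}$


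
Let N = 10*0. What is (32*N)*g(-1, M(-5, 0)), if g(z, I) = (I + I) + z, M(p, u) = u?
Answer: 0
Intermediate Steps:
N = 0
g(z, I) = z + 2*I (g(z, I) = 2*I + z = z + 2*I)
(32*N)*g(-1, M(-5, 0)) = (32*0)*(-1 + 2*0) = 0*(-1 + 0) = 0*(-1) = 0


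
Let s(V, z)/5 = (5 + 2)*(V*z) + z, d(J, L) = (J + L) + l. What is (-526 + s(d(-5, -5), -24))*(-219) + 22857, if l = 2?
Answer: -1307349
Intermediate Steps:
d(J, L) = 2 + J + L (d(J, L) = (J + L) + 2 = 2 + J + L)
s(V, z) = 5*z + 35*V*z (s(V, z) = 5*((5 + 2)*(V*z) + z) = 5*(7*(V*z) + z) = 5*(7*V*z + z) = 5*(z + 7*V*z) = 5*z + 35*V*z)
(-526 + s(d(-5, -5), -24))*(-219) + 22857 = (-526 + 5*(-24)*(1 + 7*(2 - 5 - 5)))*(-219) + 22857 = (-526 + 5*(-24)*(1 + 7*(-8)))*(-219) + 22857 = (-526 + 5*(-24)*(1 - 56))*(-219) + 22857 = (-526 + 5*(-24)*(-55))*(-219) + 22857 = (-526 + 6600)*(-219) + 22857 = 6074*(-219) + 22857 = -1330206 + 22857 = -1307349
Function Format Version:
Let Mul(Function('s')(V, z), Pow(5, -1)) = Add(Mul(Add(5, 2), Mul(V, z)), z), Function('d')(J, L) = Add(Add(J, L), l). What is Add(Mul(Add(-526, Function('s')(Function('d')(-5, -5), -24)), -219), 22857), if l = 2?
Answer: -1307349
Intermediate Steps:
Function('d')(J, L) = Add(2, J, L) (Function('d')(J, L) = Add(Add(J, L), 2) = Add(2, J, L))
Function('s')(V, z) = Add(Mul(5, z), Mul(35, V, z)) (Function('s')(V, z) = Mul(5, Add(Mul(Add(5, 2), Mul(V, z)), z)) = Mul(5, Add(Mul(7, Mul(V, z)), z)) = Mul(5, Add(Mul(7, V, z), z)) = Mul(5, Add(z, Mul(7, V, z))) = Add(Mul(5, z), Mul(35, V, z)))
Add(Mul(Add(-526, Function('s')(Function('d')(-5, -5), -24)), -219), 22857) = Add(Mul(Add(-526, Mul(5, -24, Add(1, Mul(7, Add(2, -5, -5))))), -219), 22857) = Add(Mul(Add(-526, Mul(5, -24, Add(1, Mul(7, -8)))), -219), 22857) = Add(Mul(Add(-526, Mul(5, -24, Add(1, -56))), -219), 22857) = Add(Mul(Add(-526, Mul(5, -24, -55)), -219), 22857) = Add(Mul(Add(-526, 6600), -219), 22857) = Add(Mul(6074, -219), 22857) = Add(-1330206, 22857) = -1307349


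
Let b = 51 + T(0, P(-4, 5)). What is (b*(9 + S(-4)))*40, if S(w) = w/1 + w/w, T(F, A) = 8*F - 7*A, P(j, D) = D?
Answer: 3840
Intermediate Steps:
T(F, A) = -7*A + 8*F
S(w) = 1 + w (S(w) = w*1 + 1 = w + 1 = 1 + w)
b = 16 (b = 51 + (-7*5 + 8*0) = 51 + (-35 + 0) = 51 - 35 = 16)
(b*(9 + S(-4)))*40 = (16*(9 + (1 - 4)))*40 = (16*(9 - 3))*40 = (16*6)*40 = 96*40 = 3840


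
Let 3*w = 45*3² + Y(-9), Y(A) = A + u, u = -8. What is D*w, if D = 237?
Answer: 30652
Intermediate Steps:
Y(A) = -8 + A (Y(A) = A - 8 = -8 + A)
w = 388/3 (w = (45*3² + (-8 - 9))/3 = (45*9 - 17)/3 = (405 - 17)/3 = (⅓)*388 = 388/3 ≈ 129.33)
D*w = 237*(388/3) = 30652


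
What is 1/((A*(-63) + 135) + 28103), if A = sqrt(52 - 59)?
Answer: 4034/113916061 + 9*I*sqrt(7)/113916061 ≈ 3.5412e-5 + 2.0903e-7*I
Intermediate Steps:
A = I*sqrt(7) (A = sqrt(-7) = I*sqrt(7) ≈ 2.6458*I)
1/((A*(-63) + 135) + 28103) = 1/(((I*sqrt(7))*(-63) + 135) + 28103) = 1/((-63*I*sqrt(7) + 135) + 28103) = 1/((135 - 63*I*sqrt(7)) + 28103) = 1/(28238 - 63*I*sqrt(7))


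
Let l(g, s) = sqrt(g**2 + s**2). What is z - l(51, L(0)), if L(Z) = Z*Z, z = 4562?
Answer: 4511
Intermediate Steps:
L(Z) = Z**2
z - l(51, L(0)) = 4562 - sqrt(51**2 + (0**2)**2) = 4562 - sqrt(2601 + 0**2) = 4562 - sqrt(2601 + 0) = 4562 - sqrt(2601) = 4562 - 1*51 = 4562 - 51 = 4511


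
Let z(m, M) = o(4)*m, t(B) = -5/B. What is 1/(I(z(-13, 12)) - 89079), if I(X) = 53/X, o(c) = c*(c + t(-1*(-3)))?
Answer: -364/32424915 ≈ -1.1226e-5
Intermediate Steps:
o(c) = c*(-5/3 + c) (o(c) = c*(c - 5/((-1*(-3)))) = c*(c - 5/3) = c*(-5/3 + c))
z(m, M) = 28*m/3 (z(m, M) = ((⅓)*4*(-5 + 3*4))*m = ((⅓)*4*(-5 + 12))*m = ((⅓)*4*7)*m = 28*m/3)
1/(I(z(-13, 12)) - 89079) = 1/(53/(((28/3)*(-13))) - 89079) = 1/(53/(-364/3) - 89079) = 1/(53*(-3/364) - 89079) = 1/(-159/364 - 89079) = 1/(-32424915/364) = -364/32424915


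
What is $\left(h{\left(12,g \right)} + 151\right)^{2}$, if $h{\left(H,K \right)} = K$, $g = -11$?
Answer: $19600$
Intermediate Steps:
$\left(h{\left(12,g \right)} + 151\right)^{2} = \left(-11 + 151\right)^{2} = 140^{2} = 19600$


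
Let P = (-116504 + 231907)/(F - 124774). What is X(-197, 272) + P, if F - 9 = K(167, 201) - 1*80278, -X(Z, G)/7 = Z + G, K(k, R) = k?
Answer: -107675303/204876 ≈ -525.56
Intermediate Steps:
X(Z, G) = -7*G - 7*Z (X(Z, G) = -7*(Z + G) = -7*(G + Z) = -7*G - 7*Z)
F = -80102 (F = 9 + (167 - 1*80278) = 9 + (167 - 80278) = 9 - 80111 = -80102)
P = -115403/204876 (P = (-116504 + 231907)/(-80102 - 124774) = 115403/(-204876) = 115403*(-1/204876) = -115403/204876 ≈ -0.56328)
X(-197, 272) + P = (-7*272 - 7*(-197)) - 115403/204876 = (-1904 + 1379) - 115403/204876 = -525 - 115403/204876 = -107675303/204876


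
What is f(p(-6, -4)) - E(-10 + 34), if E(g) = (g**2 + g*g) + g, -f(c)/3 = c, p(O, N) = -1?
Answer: -1173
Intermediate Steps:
f(c) = -3*c
E(g) = g + 2*g**2 (E(g) = (g**2 + g**2) + g = 2*g**2 + g = g + 2*g**2)
f(p(-6, -4)) - E(-10 + 34) = -3*(-1) - (-10 + 34)*(1 + 2*(-10 + 34)) = 3 - 24*(1 + 2*24) = 3 - 24*(1 + 48) = 3 - 24*49 = 3 - 1*1176 = 3 - 1176 = -1173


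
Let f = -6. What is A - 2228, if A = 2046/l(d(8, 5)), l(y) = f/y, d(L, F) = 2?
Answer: -2910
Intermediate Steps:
l(y) = -6/y
A = -682 (A = 2046/((-6/2)) = 2046/((-6*1/2)) = 2046/(-3) = 2046*(-1/3) = -682)
A - 2228 = -682 - 2228 = -2910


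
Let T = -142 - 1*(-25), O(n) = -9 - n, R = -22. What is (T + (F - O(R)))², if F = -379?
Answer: 259081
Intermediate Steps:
T = -117 (T = -142 + 25 = -117)
(T + (F - O(R)))² = (-117 + (-379 - (-9 - 1*(-22))))² = (-117 + (-379 - (-9 + 22)))² = (-117 + (-379 - 1*13))² = (-117 + (-379 - 13))² = (-117 - 392)² = (-509)² = 259081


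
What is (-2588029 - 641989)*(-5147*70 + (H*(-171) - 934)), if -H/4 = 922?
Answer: -870244369632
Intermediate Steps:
H = -3688 (H = -4*922 = -3688)
(-2588029 - 641989)*(-5147*70 + (H*(-171) - 934)) = (-2588029 - 641989)*(-5147*70 + (-3688*(-171) - 934)) = -3230018*(-360290 + (630648 - 934)) = -3230018*(-360290 + 629714) = -3230018*269424 = -870244369632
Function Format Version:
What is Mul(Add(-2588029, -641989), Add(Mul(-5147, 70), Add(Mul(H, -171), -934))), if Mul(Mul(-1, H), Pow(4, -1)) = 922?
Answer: -870244369632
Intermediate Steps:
H = -3688 (H = Mul(-4, 922) = -3688)
Mul(Add(-2588029, -641989), Add(Mul(-5147, 70), Add(Mul(H, -171), -934))) = Mul(Add(-2588029, -641989), Add(Mul(-5147, 70), Add(Mul(-3688, -171), -934))) = Mul(-3230018, Add(-360290, Add(630648, -934))) = Mul(-3230018, Add(-360290, 629714)) = Mul(-3230018, 269424) = -870244369632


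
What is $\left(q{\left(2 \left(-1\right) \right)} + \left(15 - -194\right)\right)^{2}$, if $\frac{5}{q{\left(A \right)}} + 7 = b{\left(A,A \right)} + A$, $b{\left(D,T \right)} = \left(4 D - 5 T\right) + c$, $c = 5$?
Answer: $\frac{170569}{4} \approx 42642.0$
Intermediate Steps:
$b{\left(D,T \right)} = 5 - 5 T + 4 D$ ($b{\left(D,T \right)} = \left(4 D - 5 T\right) + 5 = \left(- 5 T + 4 D\right) + 5 = 5 - 5 T + 4 D$)
$q{\left(A \right)} = - \frac{5}{2}$ ($q{\left(A \right)} = \frac{5}{-7 + \left(\left(5 - 5 A + 4 A\right) + A\right)} = \frac{5}{-7 + \left(\left(5 - A\right) + A\right)} = \frac{5}{-7 + 5} = \frac{5}{-2} = 5 \left(- \frac{1}{2}\right) = - \frac{5}{2}$)
$\left(q{\left(2 \left(-1\right) \right)} + \left(15 - -194\right)\right)^{2} = \left(- \frac{5}{2} + \left(15 - -194\right)\right)^{2} = \left(- \frac{5}{2} + \left(15 + 194\right)\right)^{2} = \left(- \frac{5}{2} + 209\right)^{2} = \left(\frac{413}{2}\right)^{2} = \frac{170569}{4}$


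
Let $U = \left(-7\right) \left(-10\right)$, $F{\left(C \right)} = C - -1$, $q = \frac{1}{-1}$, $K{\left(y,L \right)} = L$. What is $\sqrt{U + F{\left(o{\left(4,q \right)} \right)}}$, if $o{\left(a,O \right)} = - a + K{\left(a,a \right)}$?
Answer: $\sqrt{71} \approx 8.4261$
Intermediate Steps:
$q = -1$
$o{\left(a,O \right)} = 0$ ($o{\left(a,O \right)} = - a + a = 0$)
$F{\left(C \right)} = 1 + C$ ($F{\left(C \right)} = C + 1 = 1 + C$)
$U = 70$
$\sqrt{U + F{\left(o{\left(4,q \right)} \right)}} = \sqrt{70 + \left(1 + 0\right)} = \sqrt{70 + 1} = \sqrt{71}$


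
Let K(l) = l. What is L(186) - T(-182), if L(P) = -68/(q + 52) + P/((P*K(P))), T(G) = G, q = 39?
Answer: 3067975/16926 ≈ 181.26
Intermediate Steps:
L(P) = -68/91 + 1/P (L(P) = -68/(39 + 52) + P/((P*P)) = -68/91 + P/(P**2) = -68/(1/(1/91)) + P/P**2 = -68/91 + 1/P)
L(186) - T(-182) = (-68/91 + 1/186) - 1*(-182) = (-68/91 + 1/186) + 182 = -12557/16926 + 182 = 3067975/16926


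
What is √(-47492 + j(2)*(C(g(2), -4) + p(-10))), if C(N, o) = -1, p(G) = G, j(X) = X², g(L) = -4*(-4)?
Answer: 4*I*√2971 ≈ 218.03*I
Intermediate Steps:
g(L) = 16
√(-47492 + j(2)*(C(g(2), -4) + p(-10))) = √(-47492 + 2²*(-1 - 10)) = √(-47492 + 4*(-11)) = √(-47492 - 44) = √(-47536) = 4*I*√2971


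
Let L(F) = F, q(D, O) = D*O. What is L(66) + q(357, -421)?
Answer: -150231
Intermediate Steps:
L(66) + q(357, -421) = 66 + 357*(-421) = 66 - 150297 = -150231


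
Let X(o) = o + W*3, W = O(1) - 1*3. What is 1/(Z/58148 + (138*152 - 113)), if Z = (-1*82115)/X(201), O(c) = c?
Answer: 2267772/47312510813 ≈ 4.7932e-5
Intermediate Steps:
W = -2 (W = 1 - 1*3 = 1 - 3 = -2)
X(o) = -6 + o (X(o) = o - 2*3 = o - 6 = -6 + o)
Z = -16423/39 (Z = (-1*82115)/(-6 + 201) = -82115/195 = -82115*1/195 = -16423/39 ≈ -421.10)
1/(Z/58148 + (138*152 - 113)) = 1/(-16423/39/58148 + (138*152 - 113)) = 1/(-16423/39*1/58148 + (20976 - 113)) = 1/(-16423/2267772 + 20863) = 1/(47312510813/2267772) = 2267772/47312510813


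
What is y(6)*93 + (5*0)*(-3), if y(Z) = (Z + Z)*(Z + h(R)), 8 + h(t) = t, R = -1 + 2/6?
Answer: -2976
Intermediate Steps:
R = -2/3 (R = -1 + 2*(1/6) = -1 + 1/3 = -2/3 ≈ -0.66667)
h(t) = -8 + t
y(Z) = 2*Z*(-26/3 + Z) (y(Z) = (Z + Z)*(Z + (-8 - 2/3)) = (2*Z)*(Z - 26/3) = (2*Z)*(-26/3 + Z) = 2*Z*(-26/3 + Z))
y(6)*93 + (5*0)*(-3) = ((2/3)*6*(-26 + 3*6))*93 + (5*0)*(-3) = ((2/3)*6*(-26 + 18))*93 + 0*(-3) = ((2/3)*6*(-8))*93 + 0 = -32*93 + 0 = -2976 + 0 = -2976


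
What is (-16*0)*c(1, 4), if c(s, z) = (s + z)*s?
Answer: 0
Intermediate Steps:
c(s, z) = s*(s + z)
(-16*0)*c(1, 4) = (-16*0)*(1*(1 + 4)) = 0*(1*5) = 0*5 = 0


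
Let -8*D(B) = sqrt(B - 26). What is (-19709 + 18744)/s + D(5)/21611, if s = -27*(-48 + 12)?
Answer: -965/972 - I*sqrt(21)/172888 ≈ -0.9928 - 2.6506e-5*I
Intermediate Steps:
s = 972 (s = -27*(-36) = 972)
D(B) = -sqrt(-26 + B)/8 (D(B) = -sqrt(B - 26)/8 = -sqrt(-26 + B)/8)
(-19709 + 18744)/s + D(5)/21611 = (-19709 + 18744)/972 - sqrt(-26 + 5)/8/21611 = -965*1/972 - I*sqrt(21)/8*(1/21611) = -965/972 - I*sqrt(21)/8*(1/21611) = -965/972 - I*sqrt(21)/172888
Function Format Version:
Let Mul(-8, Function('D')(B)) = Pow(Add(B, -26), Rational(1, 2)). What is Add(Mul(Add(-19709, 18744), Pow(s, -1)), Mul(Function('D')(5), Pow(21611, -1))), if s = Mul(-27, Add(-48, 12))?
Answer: Add(Rational(-965, 972), Mul(Rational(-1, 172888), I, Pow(21, Rational(1, 2)))) ≈ Add(-0.99280, Mul(-2.6506e-5, I))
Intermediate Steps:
s = 972 (s = Mul(-27, -36) = 972)
Function('D')(B) = Mul(Rational(-1, 8), Pow(Add(-26, B), Rational(1, 2))) (Function('D')(B) = Mul(Rational(-1, 8), Pow(Add(B, -26), Rational(1, 2))) = Mul(Rational(-1, 8), Pow(Add(-26, B), Rational(1, 2))))
Add(Mul(Add(-19709, 18744), Pow(s, -1)), Mul(Function('D')(5), Pow(21611, -1))) = Add(Mul(Add(-19709, 18744), Pow(972, -1)), Mul(Mul(Rational(-1, 8), Pow(Add(-26, 5), Rational(1, 2))), Pow(21611, -1))) = Add(Mul(-965, Rational(1, 972)), Mul(Mul(Rational(-1, 8), Pow(-21, Rational(1, 2))), Rational(1, 21611))) = Add(Rational(-965, 972), Mul(Mul(Rational(-1, 8), Mul(I, Pow(21, Rational(1, 2)))), Rational(1, 21611))) = Add(Rational(-965, 972), Mul(Mul(Rational(-1, 8), I, Pow(21, Rational(1, 2))), Rational(1, 21611))) = Add(Rational(-965, 972), Mul(Rational(-1, 172888), I, Pow(21, Rational(1, 2))))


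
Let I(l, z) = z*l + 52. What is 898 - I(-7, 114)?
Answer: 1644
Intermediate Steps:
I(l, z) = 52 + l*z (I(l, z) = l*z + 52 = 52 + l*z)
898 - I(-7, 114) = 898 - (52 - 7*114) = 898 - (52 - 798) = 898 - 1*(-746) = 898 + 746 = 1644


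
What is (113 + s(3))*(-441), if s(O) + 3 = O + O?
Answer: -51156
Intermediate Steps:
s(O) = -3 + 2*O (s(O) = -3 + (O + O) = -3 + 2*O)
(113 + s(3))*(-441) = (113 + (-3 + 2*3))*(-441) = (113 + (-3 + 6))*(-441) = (113 + 3)*(-441) = 116*(-441) = -51156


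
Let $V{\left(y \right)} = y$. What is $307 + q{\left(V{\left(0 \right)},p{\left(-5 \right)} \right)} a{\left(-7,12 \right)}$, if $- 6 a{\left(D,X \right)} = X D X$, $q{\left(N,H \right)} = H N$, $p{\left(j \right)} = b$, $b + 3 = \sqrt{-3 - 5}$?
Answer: $307$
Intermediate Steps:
$b = -3 + 2 i \sqrt{2}$ ($b = -3 + \sqrt{-3 - 5} = -3 + \sqrt{-8} = -3 + 2 i \sqrt{2} \approx -3.0 + 2.8284 i$)
$p{\left(j \right)} = -3 + 2 i \sqrt{2}$
$a{\left(D,X \right)} = - \frac{D X^{2}}{6}$ ($a{\left(D,X \right)} = - \frac{X D X}{6} = - \frac{D X^{2}}{6}$)
$307 + q{\left(V{\left(0 \right)},p{\left(-5 \right)} \right)} a{\left(-7,12 \right)} = 307 + \left(-3 + 2 i \sqrt{2}\right) 0 \left(\left(- \frac{1}{6}\right) \left(-7\right) 12^{2}\right) = 307 + 0 \left(\left(- \frac{1}{6}\right) \left(-7\right) 144\right) = 307 + 0 \cdot 168 = 307 + 0 = 307$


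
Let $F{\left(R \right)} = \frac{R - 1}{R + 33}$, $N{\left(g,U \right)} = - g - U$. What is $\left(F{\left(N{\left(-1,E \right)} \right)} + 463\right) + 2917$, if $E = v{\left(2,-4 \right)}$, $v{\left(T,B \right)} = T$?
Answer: $\frac{54079}{16} \approx 3379.9$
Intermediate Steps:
$E = 2$
$N{\left(g,U \right)} = - U - g$
$F{\left(R \right)} = \frac{-1 + R}{33 + R}$
$\left(F{\left(N{\left(-1,E \right)} \right)} + 463\right) + 2917 = \left(\frac{-1 - 1}{33 - 1} + 463\right) + 2917 = \left(\frac{1}{32} \left(-2\right) + 463\right) + 2917 = \left(- \frac{1}{16} + 463\right) + 2917 = \frac{7407}{16} + 2917 = \frac{54079}{16}$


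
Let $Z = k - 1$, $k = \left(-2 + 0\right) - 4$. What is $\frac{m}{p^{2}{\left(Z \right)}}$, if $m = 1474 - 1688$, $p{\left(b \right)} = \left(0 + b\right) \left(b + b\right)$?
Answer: $- \frac{107}{4802} \approx -0.022282$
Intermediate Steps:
$k = -6$ ($k = -2 - 4 = -6$)
$Z = -7$ ($Z = -6 - 1 = -7$)
$p{\left(b \right)} = 2 b^{2}$ ($p{\left(b \right)} = b 2 b = 2 b^{2}$)
$m = -214$
$\frac{m}{p^{2}{\left(Z \right)}} = - \frac{214}{\left(2 \left(-7\right)^{2}\right)^{2}} = - \frac{214}{\left(2 \cdot 49\right)^{2}} = - \frac{214}{98^{2}} = - \frac{214}{9604} = \left(-214\right) \frac{1}{9604} = - \frac{107}{4802}$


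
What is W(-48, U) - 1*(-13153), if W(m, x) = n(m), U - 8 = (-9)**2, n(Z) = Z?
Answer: 13105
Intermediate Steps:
U = 89 (U = 8 + (-9)**2 = 8 + 81 = 89)
W(m, x) = m
W(-48, U) - 1*(-13153) = -48 - 1*(-13153) = -48 + 13153 = 13105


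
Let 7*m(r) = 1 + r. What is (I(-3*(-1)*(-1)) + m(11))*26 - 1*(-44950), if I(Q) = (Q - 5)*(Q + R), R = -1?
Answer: 320786/7 ≈ 45827.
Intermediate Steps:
I(Q) = (-1 + Q)*(-5 + Q) (I(Q) = (Q - 5)*(Q - 1) = (-5 + Q)*(-1 + Q) = (-1 + Q)*(-5 + Q))
m(r) = ⅐ + r/7 (m(r) = (1 + r)/7 = ⅐ + r/7)
(I(-3*(-1)*(-1)) + m(11))*26 - 1*(-44950) = ((5 + (-3*(-1)*(-1))² - 6*(-3*(-1))*(-1)) + (⅐ + (⅐)*11))*26 - 1*(-44950) = ((5 + (3*(-1))² - 18*(-1)) + (⅐ + 11/7))*26 + 44950 = ((5 + (-3)² - 6*(-3)) + 12/7)*26 + 44950 = ((5 + 9 + 18) + 12/7)*26 + 44950 = (32 + 12/7)*26 + 44950 = (236/7)*26 + 44950 = 6136/7 + 44950 = 320786/7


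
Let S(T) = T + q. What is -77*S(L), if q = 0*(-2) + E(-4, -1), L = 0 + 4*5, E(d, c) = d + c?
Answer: -1155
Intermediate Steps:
E(d, c) = c + d
L = 20 (L = 0 + 20 = 20)
q = -5 (q = 0*(-2) + (-1 - 4) = 0 - 5 = -5)
S(T) = -5 + T (S(T) = T - 5 = -5 + T)
-77*S(L) = -77*(-5 + 20) = -77*15 = -1155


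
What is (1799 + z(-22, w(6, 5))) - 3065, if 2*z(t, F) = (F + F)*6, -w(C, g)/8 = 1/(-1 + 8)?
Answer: -8910/7 ≈ -1272.9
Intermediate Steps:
w(C, g) = -8/7 (w(C, g) = -8/(-1 + 8) = -8/7)
z(t, F) = 6*F (z(t, F) = ((F + F)*6)/2 = ((2*F)*6)/2 = (12*F)/2 = 6*F)
(1799 + z(-22, w(6, 5))) - 3065 = (1799 + 6*(-8/7)) - 3065 = (1799 - 48/7) - 3065 = 12545/7 - 3065 = -8910/7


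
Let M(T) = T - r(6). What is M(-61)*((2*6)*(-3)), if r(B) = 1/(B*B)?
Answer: 2197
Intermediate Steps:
r(B) = B⁻² (r(B) = 1/(B²) = B⁻²)
M(T) = -1/36 + T (M(T) = T - 1/6² = T - 1*1/36 = T - 1/36 = -1/36 + T)
M(-61)*((2*6)*(-3)) = (-1/36 - 61)*((2*6)*(-3)) = -2197*(-3)/3 = -2197/36*(-36) = 2197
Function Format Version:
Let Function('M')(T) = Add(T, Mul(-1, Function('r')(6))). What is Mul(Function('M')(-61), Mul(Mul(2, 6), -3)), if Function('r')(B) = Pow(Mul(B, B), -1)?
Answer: 2197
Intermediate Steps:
Function('r')(B) = Pow(B, -2) (Function('r')(B) = Pow(Pow(B, 2), -1) = Pow(B, -2))
Function('M')(T) = Add(Rational(-1, 36), T) (Function('M')(T) = Add(T, Mul(-1, Pow(6, -2))) = Add(T, Mul(-1, Rational(1, 36))) = Add(T, Rational(-1, 36)) = Add(Rational(-1, 36), T))
Mul(Function('M')(-61), Mul(Mul(2, 6), -3)) = Mul(Add(Rational(-1, 36), -61), Mul(Mul(2, 6), -3)) = Mul(Rational(-2197, 36), Mul(12, -3)) = Mul(Rational(-2197, 36), -36) = 2197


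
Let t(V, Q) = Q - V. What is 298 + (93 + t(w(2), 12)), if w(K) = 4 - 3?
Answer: 402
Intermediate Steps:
w(K) = 1
298 + (93 + t(w(2), 12)) = 298 + (93 + (12 - 1*1)) = 298 + (93 + (12 - 1)) = 298 + (93 + 11) = 298 + 104 = 402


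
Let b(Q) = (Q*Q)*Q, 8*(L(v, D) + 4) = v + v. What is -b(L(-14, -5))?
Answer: 3375/8 ≈ 421.88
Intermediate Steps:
L(v, D) = -4 + v/4 (L(v, D) = -4 + (v + v)/8 = -4 + (2*v)/8 = -4 + v/4)
b(Q) = Q³ (b(Q) = Q²*Q = Q³)
-b(L(-14, -5)) = -(-4 + (¼)*(-14))³ = -(-4 - 7/2)³ = -(-15/2)³ = -1*(-3375/8) = 3375/8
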